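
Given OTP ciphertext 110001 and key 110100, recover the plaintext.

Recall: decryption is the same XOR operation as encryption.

Step 1: XOR ciphertext with key:
  Ciphertext: 110001
  Key:        110100
  XOR:        000101
Step 2: Plaintext = 000101 = 5 in decimal.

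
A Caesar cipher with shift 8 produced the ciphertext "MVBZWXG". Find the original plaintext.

Step 1: Reverse the shift by subtracting 8 from each letter position.
  M (position 12) -> position (12-8) mod 26 = 4 -> E
  V (position 21) -> position (21-8) mod 26 = 13 -> N
  B (position 1) -> position (1-8) mod 26 = 19 -> T
  Z (position 25) -> position (25-8) mod 26 = 17 -> R
  W (position 22) -> position (22-8) mod 26 = 14 -> O
  X (position 23) -> position (23-8) mod 26 = 15 -> P
  G (position 6) -> position (6-8) mod 26 = 24 -> Y
Decrypted message: ENTROPY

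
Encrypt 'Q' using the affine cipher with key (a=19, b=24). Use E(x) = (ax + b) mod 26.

Step 1: Convert 'Q' to number: x = 16.
Step 2: E(16) = (19 * 16 + 24) mod 26 = 328 mod 26 = 16.
Step 3: Convert 16 back to letter: Q.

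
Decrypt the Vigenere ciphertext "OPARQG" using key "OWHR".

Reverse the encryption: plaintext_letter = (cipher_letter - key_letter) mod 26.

Step 1: Extend key: OWHROW
Step 2: Decrypt each letter (c - k) mod 26:
  O(14) - O(14) = (14-14) mod 26 = 0 = A
  P(15) - W(22) = (15-22) mod 26 = 19 = T
  A(0) - H(7) = (0-7) mod 26 = 19 = T
  R(17) - R(17) = (17-17) mod 26 = 0 = A
  Q(16) - O(14) = (16-14) mod 26 = 2 = C
  G(6) - W(22) = (6-22) mod 26 = 10 = K
Plaintext: ATTACK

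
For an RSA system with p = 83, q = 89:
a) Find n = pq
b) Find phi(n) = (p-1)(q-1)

Step 1: n = p * q = 83 * 89 = 7387.
Step 2: phi(n) = (p-1)(q-1) = 82 * 88 = 7216.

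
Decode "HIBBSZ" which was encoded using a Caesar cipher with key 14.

Step 1: Reverse the shift by subtracting 14 from each letter position.
  H (position 7) -> position (7-14) mod 26 = 19 -> T
  I (position 8) -> position (8-14) mod 26 = 20 -> U
  B (position 1) -> position (1-14) mod 26 = 13 -> N
  B (position 1) -> position (1-14) mod 26 = 13 -> N
  S (position 18) -> position (18-14) mod 26 = 4 -> E
  Z (position 25) -> position (25-14) mod 26 = 11 -> L
Decrypted message: TUNNEL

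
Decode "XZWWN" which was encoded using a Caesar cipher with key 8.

Step 1: Reverse the shift by subtracting 8 from each letter position.
  X (position 23) -> position (23-8) mod 26 = 15 -> P
  Z (position 25) -> position (25-8) mod 26 = 17 -> R
  W (position 22) -> position (22-8) mod 26 = 14 -> O
  W (position 22) -> position (22-8) mod 26 = 14 -> O
  N (position 13) -> position (13-8) mod 26 = 5 -> F
Decrypted message: PROOF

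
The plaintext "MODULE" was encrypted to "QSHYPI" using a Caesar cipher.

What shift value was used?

Step 1: Compare first letters: M (position 12) -> Q (position 16).
Step 2: Shift = (16 - 12) mod 26 = 4.
The shift value is 4.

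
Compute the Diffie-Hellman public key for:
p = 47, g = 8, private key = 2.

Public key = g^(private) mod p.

Step 1: A = g^a mod p = 8^2 mod 47.
  8^1 mod 47 = 8
  8^2 mod 47 = (8 * 8) mod 47 = 17
Result: A = 17.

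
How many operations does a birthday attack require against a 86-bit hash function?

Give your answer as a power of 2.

Step 1: The birthday paradox gives collision probability ~50% after sqrt(2^n) = 2^(n/2) hashes.
Step 2: For 86-bit output: 2^(86/2) = 2^43.
Step 3: Approximately 2^43 hash computations needed.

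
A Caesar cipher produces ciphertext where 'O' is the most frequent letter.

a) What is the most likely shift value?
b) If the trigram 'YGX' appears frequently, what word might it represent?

Step 1: In English, 'E' is the most frequent letter (12.7%).
Step 2: The most frequent ciphertext letter is 'O' (position 14).
Step 3: Shift = (14 - 4) mod 26 = 10.
Step 4: Decrypt 'YGX' by shifting back 10:
  Y -> O
  G -> W
  X -> N
Step 5: 'YGX' decrypts to 'OWN'.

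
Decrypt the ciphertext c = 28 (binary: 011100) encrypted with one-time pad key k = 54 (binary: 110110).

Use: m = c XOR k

Step 1: XOR ciphertext with key:
  Ciphertext: 011100
  Key:        110110
  XOR:        101010
Step 2: Plaintext = 101010 = 42 in decimal.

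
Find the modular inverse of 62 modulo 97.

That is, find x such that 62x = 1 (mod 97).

Step 1: We need x such that 62 * x = 1 (mod 97).
Step 2: Using the extended Euclidean algorithm or trial:
  62 * 36 = 2232 = 23 * 97 + 1.
Step 3: Since 2232 mod 97 = 1, the inverse is x = 36.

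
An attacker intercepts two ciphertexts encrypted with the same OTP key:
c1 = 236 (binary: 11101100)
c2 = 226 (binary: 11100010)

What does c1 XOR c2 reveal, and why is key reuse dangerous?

Step 1: c1 XOR c2 = (m1 XOR k) XOR (m2 XOR k).
Step 2: By XOR associativity/commutativity: = m1 XOR m2 XOR k XOR k = m1 XOR m2.
Step 3: 11101100 XOR 11100010 = 00001110 = 14.
Step 4: The key cancels out! An attacker learns m1 XOR m2 = 14, revealing the relationship between plaintexts.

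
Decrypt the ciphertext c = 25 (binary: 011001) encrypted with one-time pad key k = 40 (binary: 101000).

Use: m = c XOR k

Step 1: XOR ciphertext with key:
  Ciphertext: 011001
  Key:        101000
  XOR:        110001
Step 2: Plaintext = 110001 = 49 in decimal.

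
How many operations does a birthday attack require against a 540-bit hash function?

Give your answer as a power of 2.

Step 1: The birthday paradox gives collision probability ~50% after sqrt(2^n) = 2^(n/2) hashes.
Step 2: For 540-bit output: 2^(540/2) = 2^270.
Step 3: Approximately 2^270 hash computations needed.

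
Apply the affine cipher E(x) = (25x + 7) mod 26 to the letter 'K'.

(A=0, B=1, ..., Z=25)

Step 1: Convert 'K' to number: x = 10.
Step 2: E(10) = (25 * 10 + 7) mod 26 = 257 mod 26 = 23.
Step 3: Convert 23 back to letter: X.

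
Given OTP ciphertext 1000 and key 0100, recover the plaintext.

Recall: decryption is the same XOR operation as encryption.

Step 1: XOR ciphertext with key:
  Ciphertext: 1000
  Key:        0100
  XOR:        1100
Step 2: Plaintext = 1100 = 12 in decimal.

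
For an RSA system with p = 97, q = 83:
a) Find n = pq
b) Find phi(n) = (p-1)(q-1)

Step 1: n = p * q = 97 * 83 = 8051.
Step 2: phi(n) = (p-1)(q-1) = 96 * 82 = 7872.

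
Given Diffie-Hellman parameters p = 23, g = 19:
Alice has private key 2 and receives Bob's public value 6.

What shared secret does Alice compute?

Step 1: s = B^a mod p = 6^2 mod 23.
  6^1 mod 23 = 6
  6^2 mod 23 = (6 * 6) mod 23 = 13
Result: shared secret = 13.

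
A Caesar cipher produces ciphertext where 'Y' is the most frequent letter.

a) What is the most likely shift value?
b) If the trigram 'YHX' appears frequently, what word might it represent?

Step 1: In English, 'E' is the most frequent letter (12.7%).
Step 2: The most frequent ciphertext letter is 'Y' (position 24).
Step 3: Shift = (24 - 4) mod 26 = 20.
Step 4: Decrypt 'YHX' by shifting back 20:
  Y -> E
  H -> N
  X -> D
Step 5: 'YHX' decrypts to 'END'.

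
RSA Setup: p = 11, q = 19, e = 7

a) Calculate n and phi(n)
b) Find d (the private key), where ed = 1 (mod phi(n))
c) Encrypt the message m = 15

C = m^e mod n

Step 1: n = 11 * 19 = 209.
Step 2: phi(n) = (11-1)(19-1) = 10 * 18 = 180.
Step 3: Find d = 7^(-1) mod 180 = 103.
  Verify: 7 * 103 = 721 = 1 (mod 180).
Step 4: C = 15^7 mod 209 = 203.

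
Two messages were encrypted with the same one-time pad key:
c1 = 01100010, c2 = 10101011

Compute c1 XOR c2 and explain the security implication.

Step 1: c1 XOR c2 = (m1 XOR k) XOR (m2 XOR k).
Step 2: By XOR associativity/commutativity: = m1 XOR m2 XOR k XOR k = m1 XOR m2.
Step 3: 01100010 XOR 10101011 = 11001001 = 201.
Step 4: The key cancels out! An attacker learns m1 XOR m2 = 201, revealing the relationship between plaintexts.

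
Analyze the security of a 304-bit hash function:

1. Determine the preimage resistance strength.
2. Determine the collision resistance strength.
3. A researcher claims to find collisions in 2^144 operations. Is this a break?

Step 1: Preimage resistance requires brute-force of 2^304 operations.
Step 2: Collision resistance (birthday bound) = 2^(304/2) = 2^152.
Step 3: The claimed attack costs 2^144 operations.
Step 4: Since 2^144 < 2^152, the claimed attack beats the generic birthday bound, so collision resistance is broken.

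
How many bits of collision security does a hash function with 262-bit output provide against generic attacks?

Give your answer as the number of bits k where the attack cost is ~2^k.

Step 1: The hash has a 262-bit output.
Step 2: Collision resistance means it should be infeasible to find any x != y with h(x) = h(y).
By the birthday bound, a generic collision search succeeds after about sqrt(2^262) = 2^(262/2) = 2^131 evaluations.
Step 3: Security level = 131 bits.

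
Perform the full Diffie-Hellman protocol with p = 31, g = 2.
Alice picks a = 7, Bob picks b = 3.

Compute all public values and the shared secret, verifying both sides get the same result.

Step 1: A = g^a mod p = 2^7 mod 31 = 4.
Step 2: B = g^b mod p = 2^3 mod 31 = 8.
Step 3: Alice computes s = B^a mod p = 8^7 mod 31 = 2.
Step 4: Bob computes s = A^b mod p = 4^3 mod 31 = 2.
Both sides agree: shared secret = 2.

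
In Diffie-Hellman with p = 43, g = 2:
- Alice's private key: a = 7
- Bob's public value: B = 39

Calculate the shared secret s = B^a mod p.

Step 1: s = B^a mod p = 39^7 mod 43.
  39^1 mod 43 = 39
  39^2 mod 43 = (39 * 39) mod 43 = 16
  39^3 mod 43 = (16 * 39) mod 43 = 22
  39^4 mod 43 = (22 * 39) mod 43 = 41
  39^5 mod 43 = (41 * 39) mod 43 = 8
  39^6 mod 43 = (8 * 39) mod 43 = 11
  39^7 mod 43 = (11 * 39) mod 43 = 42
Result: shared secret = 42.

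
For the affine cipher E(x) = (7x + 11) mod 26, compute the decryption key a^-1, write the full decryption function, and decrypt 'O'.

Step 1: Find a^-1, the modular inverse of 7 mod 26.
Step 2: We need 7 * a^-1 = 1 (mod 26).
Step 3: 7 * 15 = 105 = 4 * 26 + 1, so a^-1 = 15.
Step 4: D(y) = 15(y - 11) mod 26.
Step 5: Apply to 'O' (y = 14): D(14) = 15 * (14 - 11) mod 26 = 15 * 3 mod 26 = 19 -> 'T'.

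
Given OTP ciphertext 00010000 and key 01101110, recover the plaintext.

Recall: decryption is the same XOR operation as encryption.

Step 1: XOR ciphertext with key:
  Ciphertext: 00010000
  Key:        01101110
  XOR:        01111110
Step 2: Plaintext = 01111110 = 126 in decimal.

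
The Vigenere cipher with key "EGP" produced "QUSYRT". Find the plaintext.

Step 1: Extend key: EGPEGP
Step 2: Decrypt each letter (c - k) mod 26:
  Q(16) - E(4) = (16-4) mod 26 = 12 = M
  U(20) - G(6) = (20-6) mod 26 = 14 = O
  S(18) - P(15) = (18-15) mod 26 = 3 = D
  Y(24) - E(4) = (24-4) mod 26 = 20 = U
  R(17) - G(6) = (17-6) mod 26 = 11 = L
  T(19) - P(15) = (19-15) mod 26 = 4 = E
Plaintext: MODULE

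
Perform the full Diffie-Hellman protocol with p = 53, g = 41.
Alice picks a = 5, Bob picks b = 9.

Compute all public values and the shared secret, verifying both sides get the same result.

Step 1: A = g^a mod p = 41^5 mod 53 = 3.
Step 2: B = g^b mod p = 41^9 mod 53 = 39.
Step 3: Alice computes s = B^a mod p = 39^5 mod 53 = 20.
Step 4: Bob computes s = A^b mod p = 3^9 mod 53 = 20.
Both sides agree: shared secret = 20.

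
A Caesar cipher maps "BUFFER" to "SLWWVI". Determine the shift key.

Step 1: Compare first letters: B (position 1) -> S (position 18).
Step 2: Shift = (18 - 1) mod 26 = 17.
The shift value is 17.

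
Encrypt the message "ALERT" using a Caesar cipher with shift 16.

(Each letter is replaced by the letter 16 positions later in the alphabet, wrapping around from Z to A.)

Step 1: For each letter, shift forward by 16 positions (mod 26).
  A (position 0) -> position (0+16) mod 26 = 16 -> Q
  L (position 11) -> position (11+16) mod 26 = 1 -> B
  E (position 4) -> position (4+16) mod 26 = 20 -> U
  R (position 17) -> position (17+16) mod 26 = 7 -> H
  T (position 19) -> position (19+16) mod 26 = 9 -> J
Result: QBUHJ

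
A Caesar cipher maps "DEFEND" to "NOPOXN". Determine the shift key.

Step 1: Compare first letters: D (position 3) -> N (position 13).
Step 2: Shift = (13 - 3) mod 26 = 10.
The shift value is 10.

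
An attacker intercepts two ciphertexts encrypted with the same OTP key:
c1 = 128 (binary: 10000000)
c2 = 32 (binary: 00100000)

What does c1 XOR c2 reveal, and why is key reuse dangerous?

Step 1: c1 XOR c2 = (m1 XOR k) XOR (m2 XOR k).
Step 2: By XOR associativity/commutativity: = m1 XOR m2 XOR k XOR k = m1 XOR m2.
Step 3: 10000000 XOR 00100000 = 10100000 = 160.
Step 4: The key cancels out! An attacker learns m1 XOR m2 = 160, revealing the relationship between plaintexts.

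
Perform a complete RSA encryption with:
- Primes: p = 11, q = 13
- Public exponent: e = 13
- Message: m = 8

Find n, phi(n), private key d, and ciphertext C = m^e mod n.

Step 1: n = 11 * 13 = 143.
Step 2: phi(n) = (11-1)(13-1) = 10 * 12 = 120.
Step 3: Find d = 13^(-1) mod 120 = 37.
  Verify: 13 * 37 = 481 = 1 (mod 120).
Step 4: C = 8^13 mod 143 = 138.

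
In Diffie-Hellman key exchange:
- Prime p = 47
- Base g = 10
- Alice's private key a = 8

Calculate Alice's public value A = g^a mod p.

Step 1: A = g^a mod p = 10^8 mod 47.
  10^1 mod 47 = 10
  10^2 mod 47 = (10 * 10) mod 47 = 6
  10^3 mod 47 = (6 * 10) mod 47 = 13
  10^4 mod 47 = (13 * 10) mod 47 = 36
  10^5 mod 47 = (36 * 10) mod 47 = 31
  10^6 mod 47 = (31 * 10) mod 47 = 28
  10^7 mod 47 = (28 * 10) mod 47 = 45
  10^8 mod 47 = (45 * 10) mod 47 = 27
Result: A = 27.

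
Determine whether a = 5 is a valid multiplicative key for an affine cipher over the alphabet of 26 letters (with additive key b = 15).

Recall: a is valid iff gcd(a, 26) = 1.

Step 1: Compute gcd(5, 26).
Step 2: gcd(5, 26) = 1.
Since gcd = 1, 5 is coprime with 26, so it is a valid key.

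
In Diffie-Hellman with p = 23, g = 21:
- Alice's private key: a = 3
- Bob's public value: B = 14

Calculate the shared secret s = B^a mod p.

Step 1: s = B^a mod p = 14^3 mod 23.
  14^1 mod 23 = 14
  14^2 mod 23 = (14 * 14) mod 23 = 12
  14^3 mod 23 = (12 * 14) mod 23 = 7
Result: shared secret = 7.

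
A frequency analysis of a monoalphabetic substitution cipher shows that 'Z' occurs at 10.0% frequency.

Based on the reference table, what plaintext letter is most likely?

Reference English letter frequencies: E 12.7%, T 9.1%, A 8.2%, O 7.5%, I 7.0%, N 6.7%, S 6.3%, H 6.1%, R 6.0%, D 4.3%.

Step 1: The observed frequency is 10.0%.
Step 2: Compare with English frequencies:
  E: 12.7% (difference: 2.7%)
  T: 9.1% (difference: 0.9%) <-- closest
  A: 8.2% (difference: 1.8%)
  O: 7.5% (difference: 2.5%)
  I: 7.0% (difference: 3.0%)
  N: 6.7% (difference: 3.3%)
  S: 6.3% (difference: 3.7%)
  H: 6.1% (difference: 3.9%)
  R: 6.0% (difference: 4.0%)
  D: 4.3% (difference: 5.7%)
Step 3: 'Z' most likely represents 'T' (frequency 9.1%).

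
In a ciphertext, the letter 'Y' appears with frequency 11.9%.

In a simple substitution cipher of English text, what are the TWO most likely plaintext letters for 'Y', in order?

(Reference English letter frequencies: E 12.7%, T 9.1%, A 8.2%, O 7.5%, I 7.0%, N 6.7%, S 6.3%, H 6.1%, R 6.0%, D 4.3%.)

Step 1: Observed frequency of 'Y' is 11.9%.
Step 2: Compute distances to each reference frequency and sort:
  E (12.7%): difference = 0.8% <-- BEST
  T (9.1%): difference = 2.8% <-- RUNNER-UP
  A (8.2%): difference = 3.7%
  O (7.5%): difference = 4.4%
  I (7.0%): difference = 4.9%
Step 3: Most likely is 'E' (12.7%, diff 0.8%); second most likely is 'T' (9.1%, diff 2.8%).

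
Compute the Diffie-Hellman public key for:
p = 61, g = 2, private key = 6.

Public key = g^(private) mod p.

Step 1: A = g^a mod p = 2^6 mod 61.
  2^1 mod 61 = 2
  2^2 mod 61 = (2 * 2) mod 61 = 4
  2^3 mod 61 = (4 * 2) mod 61 = 8
  2^4 mod 61 = (8 * 2) mod 61 = 16
  2^5 mod 61 = (16 * 2) mod 61 = 32
  2^6 mod 61 = (32 * 2) mod 61 = 3
Result: A = 3.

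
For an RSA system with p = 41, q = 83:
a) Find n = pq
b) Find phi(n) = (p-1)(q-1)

Step 1: n = p * q = 41 * 83 = 3403.
Step 2: phi(n) = (p-1)(q-1) = 40 * 82 = 3280.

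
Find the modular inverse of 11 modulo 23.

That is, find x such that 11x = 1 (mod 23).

Step 1: We need x such that 11 * x = 1 (mod 23).
Step 2: Using the extended Euclidean algorithm or trial:
  11 * 21 = 231 = 10 * 23 + 1.
Step 3: Since 231 mod 23 = 1, the inverse is x = 21.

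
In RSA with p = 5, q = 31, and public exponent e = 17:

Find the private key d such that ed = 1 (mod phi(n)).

Step 1: n = 5 * 31 = 155.
Step 2: phi(n) = 4 * 30 = 120.
Step 3: Find d such that 17 * d = 1 (mod 120).
Step 4: d = 17^(-1) mod 120 = 113.
Verification: 17 * 113 = 1921 = 16 * 120 + 1.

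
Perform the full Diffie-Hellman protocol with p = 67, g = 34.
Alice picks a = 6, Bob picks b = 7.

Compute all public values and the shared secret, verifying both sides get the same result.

Step 1: A = g^a mod p = 34^6 mod 67 = 22.
Step 2: B = g^b mod p = 34^7 mod 67 = 11.
Step 3: Alice computes s = B^a mod p = 11^6 mod 67 = 14.
Step 4: Bob computes s = A^b mod p = 22^7 mod 67 = 14.
Both sides agree: shared secret = 14.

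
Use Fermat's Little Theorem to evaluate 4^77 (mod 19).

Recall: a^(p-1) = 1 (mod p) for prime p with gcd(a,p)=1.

Step 1: Since 19 is prime, by Fermat's Little Theorem: 4^18 = 1 (mod 19).
Step 2: Reduce exponent: 77 mod 18 = 5.
Step 3: So 4^77 = 4^5 (mod 19).
Step 4: 4^5 mod 19 = 17.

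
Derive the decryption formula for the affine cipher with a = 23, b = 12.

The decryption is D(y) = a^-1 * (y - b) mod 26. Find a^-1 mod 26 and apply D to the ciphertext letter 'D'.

Step 1: Find a^-1, the modular inverse of 23 mod 26.
Step 2: We need 23 * a^-1 = 1 (mod 26).
Step 3: 23 * 17 = 391 = 15 * 26 + 1, so a^-1 = 17.
Step 4: D(y) = 17(y - 12) mod 26.
Step 5: Apply to 'D' (y = 3): D(3) = 17 * (3 - 12) mod 26 = 17 * -9 mod 26 = 3 -> 'D'.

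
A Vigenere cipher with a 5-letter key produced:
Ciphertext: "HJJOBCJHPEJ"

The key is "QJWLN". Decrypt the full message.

Step 1: Key 'QJWLN' has length 5. Extended key: QJWLNQJWLNQ
Step 2: Decrypt each position:
  H(7) - Q(16) = 17 = R
  J(9) - J(9) = 0 = A
  J(9) - W(22) = 13 = N
  O(14) - L(11) = 3 = D
  B(1) - N(13) = 14 = O
  C(2) - Q(16) = 12 = M
  J(9) - J(9) = 0 = A
  H(7) - W(22) = 11 = L
  P(15) - L(11) = 4 = E
  E(4) - N(13) = 17 = R
  J(9) - Q(16) = 19 = T
Plaintext: RANDOMALERT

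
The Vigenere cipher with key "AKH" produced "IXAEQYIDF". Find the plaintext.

Step 1: Extend key: AKHAKHAKH
Step 2: Decrypt each letter (c - k) mod 26:
  I(8) - A(0) = (8-0) mod 26 = 8 = I
  X(23) - K(10) = (23-10) mod 26 = 13 = N
  A(0) - H(7) = (0-7) mod 26 = 19 = T
  E(4) - A(0) = (4-0) mod 26 = 4 = E
  Q(16) - K(10) = (16-10) mod 26 = 6 = G
  Y(24) - H(7) = (24-7) mod 26 = 17 = R
  I(8) - A(0) = (8-0) mod 26 = 8 = I
  D(3) - K(10) = (3-10) mod 26 = 19 = T
  F(5) - H(7) = (5-7) mod 26 = 24 = Y
Plaintext: INTEGRITY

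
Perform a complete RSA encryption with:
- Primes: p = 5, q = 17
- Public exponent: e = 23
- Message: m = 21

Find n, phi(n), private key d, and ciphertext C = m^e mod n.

Step 1: n = 5 * 17 = 85.
Step 2: phi(n) = (5-1)(17-1) = 4 * 16 = 64.
Step 3: Find d = 23^(-1) mod 64 = 39.
  Verify: 23 * 39 = 897 = 1 (mod 64).
Step 4: C = 21^23 mod 85 = 81.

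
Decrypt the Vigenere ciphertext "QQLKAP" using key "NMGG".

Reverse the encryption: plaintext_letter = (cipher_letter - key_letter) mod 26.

Step 1: Extend key: NMGGNM
Step 2: Decrypt each letter (c - k) mod 26:
  Q(16) - N(13) = (16-13) mod 26 = 3 = D
  Q(16) - M(12) = (16-12) mod 26 = 4 = E
  L(11) - G(6) = (11-6) mod 26 = 5 = F
  K(10) - G(6) = (10-6) mod 26 = 4 = E
  A(0) - N(13) = (0-13) mod 26 = 13 = N
  P(15) - M(12) = (15-12) mod 26 = 3 = D
Plaintext: DEFEND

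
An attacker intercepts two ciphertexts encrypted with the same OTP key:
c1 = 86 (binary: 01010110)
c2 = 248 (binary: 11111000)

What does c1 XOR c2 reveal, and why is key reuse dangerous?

Step 1: c1 XOR c2 = (m1 XOR k) XOR (m2 XOR k).
Step 2: By XOR associativity/commutativity: = m1 XOR m2 XOR k XOR k = m1 XOR m2.
Step 3: 01010110 XOR 11111000 = 10101110 = 174.
Step 4: The key cancels out! An attacker learns m1 XOR m2 = 174, revealing the relationship between plaintexts.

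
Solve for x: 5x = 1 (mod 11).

Step 1: We need x such that 5 * x = 1 (mod 11).
Step 2: Using the extended Euclidean algorithm or trial:
  5 * 9 = 45 = 4 * 11 + 1.
Step 3: Since 45 mod 11 = 1, the inverse is x = 9.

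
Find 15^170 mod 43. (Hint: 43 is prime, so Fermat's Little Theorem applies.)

Step 1: Since 43 is prime, by Fermat's Little Theorem: 15^42 = 1 (mod 43).
Step 2: Reduce exponent: 170 mod 42 = 2.
Step 3: So 15^170 = 15^2 (mod 43).
Step 4: 15^2 mod 43 = 10.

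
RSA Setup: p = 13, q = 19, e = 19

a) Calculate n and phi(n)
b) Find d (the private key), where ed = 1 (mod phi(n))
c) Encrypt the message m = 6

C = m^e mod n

Step 1: n = 13 * 19 = 247.
Step 2: phi(n) = (13-1)(19-1) = 12 * 18 = 216.
Step 3: Find d = 19^(-1) mod 216 = 91.
  Verify: 19 * 91 = 1729 = 1 (mod 216).
Step 4: C = 6^19 mod 247 = 215.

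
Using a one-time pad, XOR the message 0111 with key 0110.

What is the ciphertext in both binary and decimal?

Step 1: Write out the XOR operation bit by bit:
  Message: 0111
  Key:     0110
  XOR:     0001
Step 2: Convert to decimal: 0001 = 1.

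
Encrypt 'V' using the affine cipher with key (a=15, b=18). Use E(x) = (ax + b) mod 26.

Step 1: Convert 'V' to number: x = 21.
Step 2: E(21) = (15 * 21 + 18) mod 26 = 333 mod 26 = 21.
Step 3: Convert 21 back to letter: V.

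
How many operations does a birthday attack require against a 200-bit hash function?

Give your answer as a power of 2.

Step 1: The birthday paradox gives collision probability ~50% after sqrt(2^n) = 2^(n/2) hashes.
Step 2: For 200-bit output: 2^(200/2) = 2^100.
Step 3: Approximately 2^100 hash computations needed.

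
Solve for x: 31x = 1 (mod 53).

Step 1: We need x such that 31 * x = 1 (mod 53).
Step 2: Using the extended Euclidean algorithm or trial:
  31 * 12 = 372 = 7 * 53 + 1.
Step 3: Since 372 mod 53 = 1, the inverse is x = 12.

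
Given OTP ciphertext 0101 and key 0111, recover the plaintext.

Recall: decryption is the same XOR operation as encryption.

Step 1: XOR ciphertext with key:
  Ciphertext: 0101
  Key:        0111
  XOR:        0010
Step 2: Plaintext = 0010 = 2 in decimal.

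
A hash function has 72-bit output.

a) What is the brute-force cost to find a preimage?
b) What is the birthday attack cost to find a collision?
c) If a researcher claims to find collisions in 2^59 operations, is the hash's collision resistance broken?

Step 1: Preimage resistance requires brute-force of 2^72 operations.
Step 2: Collision resistance (birthday bound) = 2^(72/2) = 2^36.
Step 3: The claimed attack costs 2^59 operations.
Step 4: Since 2^59 >= 2^36, the claimed attack is no faster than the generic birthday attack, so this does not break collision resistance.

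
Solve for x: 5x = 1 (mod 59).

Step 1: We need x such that 5 * x = 1 (mod 59).
Step 2: Using the extended Euclidean algorithm or trial:
  5 * 12 = 60 = 1 * 59 + 1.
Step 3: Since 60 mod 59 = 1, the inverse is x = 12.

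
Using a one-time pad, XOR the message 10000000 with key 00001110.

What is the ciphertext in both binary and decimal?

Step 1: Write out the XOR operation bit by bit:
  Message: 10000000
  Key:     00001110
  XOR:     10001110
Step 2: Convert to decimal: 10001110 = 142.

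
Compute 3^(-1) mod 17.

Step 1: We need x such that 3 * x = 1 (mod 17).
Step 2: Using the extended Euclidean algorithm or trial:
  3 * 6 = 18 = 1 * 17 + 1.
Step 3: Since 18 mod 17 = 1, the inverse is x = 6.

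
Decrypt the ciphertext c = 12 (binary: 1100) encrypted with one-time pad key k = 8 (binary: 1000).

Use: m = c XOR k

Step 1: XOR ciphertext with key:
  Ciphertext: 1100
  Key:        1000
  XOR:        0100
Step 2: Plaintext = 0100 = 4 in decimal.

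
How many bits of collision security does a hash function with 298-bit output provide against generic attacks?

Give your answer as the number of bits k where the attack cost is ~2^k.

Step 1: The hash has a 298-bit output.
Step 2: Collision resistance means it should be infeasible to find any x != y with h(x) = h(y).
By the birthday bound, a generic collision search succeeds after about sqrt(2^298) = 2^(298/2) = 2^149 evaluations.
Step 3: Security level = 149 bits.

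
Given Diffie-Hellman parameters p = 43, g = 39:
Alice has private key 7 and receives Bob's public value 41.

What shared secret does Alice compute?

Step 1: s = B^a mod p = 41^7 mod 43.
  41^1 mod 43 = 41
  41^2 mod 43 = (41 * 41) mod 43 = 4
  41^3 mod 43 = (4 * 41) mod 43 = 35
  41^4 mod 43 = (35 * 41) mod 43 = 16
  41^5 mod 43 = (16 * 41) mod 43 = 11
  41^6 mod 43 = (11 * 41) mod 43 = 21
  41^7 mod 43 = (21 * 41) mod 43 = 1
Result: shared secret = 1.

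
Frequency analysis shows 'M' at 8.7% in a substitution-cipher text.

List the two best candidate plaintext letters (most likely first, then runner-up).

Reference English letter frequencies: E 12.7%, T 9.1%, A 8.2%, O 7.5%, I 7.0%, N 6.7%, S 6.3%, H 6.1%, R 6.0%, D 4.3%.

Step 1: Observed frequency of 'M' is 8.7%.
Step 2: Compute distances to each reference frequency and sort:
  T (9.1%): difference = 0.4% <-- BEST
  A (8.2%): difference = 0.5% <-- RUNNER-UP
  O (7.5%): difference = 1.2%
  I (7.0%): difference = 1.7%
  N (6.7%): difference = 2.0%
Step 3: Most likely is 'T' (9.1%, diff 0.4%); second most likely is 'A' (8.2%, diff 0.5%).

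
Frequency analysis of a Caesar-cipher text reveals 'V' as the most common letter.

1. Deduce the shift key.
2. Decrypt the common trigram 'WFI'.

Step 1: In English, 'E' is the most frequent letter (12.7%).
Step 2: The most frequent ciphertext letter is 'V' (position 21).
Step 3: Shift = (21 - 4) mod 26 = 17.
Step 4: Decrypt 'WFI' by shifting back 17:
  W -> F
  F -> O
  I -> R
Step 5: 'WFI' decrypts to 'FOR'.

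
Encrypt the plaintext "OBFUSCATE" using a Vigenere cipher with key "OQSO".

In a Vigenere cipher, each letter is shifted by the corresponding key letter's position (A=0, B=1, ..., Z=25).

Step 1: Repeat key to match plaintext length:
  Plaintext: OBFUSCATE
  Key:       OQSOOQSOO
Step 2: Encrypt each letter:
  O(14) + O(14) = (14+14) mod 26 = 2 = C
  B(1) + Q(16) = (1+16) mod 26 = 17 = R
  F(5) + S(18) = (5+18) mod 26 = 23 = X
  U(20) + O(14) = (20+14) mod 26 = 8 = I
  S(18) + O(14) = (18+14) mod 26 = 6 = G
  C(2) + Q(16) = (2+16) mod 26 = 18 = S
  A(0) + S(18) = (0+18) mod 26 = 18 = S
  T(19) + O(14) = (19+14) mod 26 = 7 = H
  E(4) + O(14) = (4+14) mod 26 = 18 = S
Ciphertext: CRXIGSSHS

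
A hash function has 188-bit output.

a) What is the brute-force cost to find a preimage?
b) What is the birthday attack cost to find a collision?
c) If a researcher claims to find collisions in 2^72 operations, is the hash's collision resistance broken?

Step 1: Preimage resistance requires brute-force of 2^188 operations.
Step 2: Collision resistance (birthday bound) = 2^(188/2) = 2^94.
Step 3: The claimed attack costs 2^72 operations.
Step 4: Since 2^72 < 2^94, the claimed attack beats the generic birthday bound, so collision resistance is broken.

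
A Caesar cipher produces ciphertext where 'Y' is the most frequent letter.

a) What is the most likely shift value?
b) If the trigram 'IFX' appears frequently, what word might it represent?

Step 1: In English, 'E' is the most frequent letter (12.7%).
Step 2: The most frequent ciphertext letter is 'Y' (position 24).
Step 3: Shift = (24 - 4) mod 26 = 20.
Step 4: Decrypt 'IFX' by shifting back 20:
  I -> O
  F -> L
  X -> D
Step 5: 'IFX' decrypts to 'OLD'.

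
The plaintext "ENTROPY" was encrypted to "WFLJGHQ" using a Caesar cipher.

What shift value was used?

Step 1: Compare first letters: E (position 4) -> W (position 22).
Step 2: Shift = (22 - 4) mod 26 = 18.
The shift value is 18.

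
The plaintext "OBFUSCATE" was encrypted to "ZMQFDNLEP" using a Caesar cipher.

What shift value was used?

Step 1: Compare first letters: O (position 14) -> Z (position 25).
Step 2: Shift = (25 - 14) mod 26 = 11.
The shift value is 11.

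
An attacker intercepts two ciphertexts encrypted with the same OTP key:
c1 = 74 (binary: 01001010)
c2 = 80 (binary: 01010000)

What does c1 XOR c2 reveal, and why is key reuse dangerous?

Step 1: c1 XOR c2 = (m1 XOR k) XOR (m2 XOR k).
Step 2: By XOR associativity/commutativity: = m1 XOR m2 XOR k XOR k = m1 XOR m2.
Step 3: 01001010 XOR 01010000 = 00011010 = 26.
Step 4: The key cancels out! An attacker learns m1 XOR m2 = 26, revealing the relationship between plaintexts.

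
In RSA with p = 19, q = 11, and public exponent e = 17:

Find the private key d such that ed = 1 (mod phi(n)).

Step 1: n = 19 * 11 = 209.
Step 2: phi(n) = 18 * 10 = 180.
Step 3: Find d such that 17 * d = 1 (mod 180).
Step 4: d = 17^(-1) mod 180 = 53.
Verification: 17 * 53 = 901 = 5 * 180 + 1.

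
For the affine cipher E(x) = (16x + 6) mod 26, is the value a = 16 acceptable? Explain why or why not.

Step 1: Compute gcd(16, 26).
Step 2: gcd(16, 26) = 2.
Since gcd = 2 != 1, 16 shares a common factor with 26, so it cannot be used.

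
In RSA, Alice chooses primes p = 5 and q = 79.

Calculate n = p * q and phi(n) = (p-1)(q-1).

Step 1: n = p * q = 5 * 79 = 395.
Step 2: phi(n) = (p-1)(q-1) = 4 * 78 = 312.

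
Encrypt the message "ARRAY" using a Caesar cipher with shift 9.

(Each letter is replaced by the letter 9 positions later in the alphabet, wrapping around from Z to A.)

Step 1: For each letter, shift forward by 9 positions (mod 26).
  A (position 0) -> position (0+9) mod 26 = 9 -> J
  R (position 17) -> position (17+9) mod 26 = 0 -> A
  R (position 17) -> position (17+9) mod 26 = 0 -> A
  A (position 0) -> position (0+9) mod 26 = 9 -> J
  Y (position 24) -> position (24+9) mod 26 = 7 -> H
Result: JAAJH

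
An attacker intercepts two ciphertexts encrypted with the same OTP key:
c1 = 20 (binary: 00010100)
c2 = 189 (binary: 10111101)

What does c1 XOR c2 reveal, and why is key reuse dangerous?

Step 1: c1 XOR c2 = (m1 XOR k) XOR (m2 XOR k).
Step 2: By XOR associativity/commutativity: = m1 XOR m2 XOR k XOR k = m1 XOR m2.
Step 3: 00010100 XOR 10111101 = 10101001 = 169.
Step 4: The key cancels out! An attacker learns m1 XOR m2 = 169, revealing the relationship between plaintexts.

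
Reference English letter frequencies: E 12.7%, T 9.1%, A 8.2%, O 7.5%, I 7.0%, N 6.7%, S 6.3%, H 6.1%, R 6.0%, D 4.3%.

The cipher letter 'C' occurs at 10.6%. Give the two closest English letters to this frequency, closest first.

Step 1: Observed frequency of 'C' is 10.6%.
Step 2: Compute distances to each reference frequency and sort:
  T (9.1%): difference = 1.5% <-- BEST
  E (12.7%): difference = 2.1% <-- RUNNER-UP
  A (8.2%): difference = 2.4%
  O (7.5%): difference = 3.1%
  I (7.0%): difference = 3.6%
Step 3: Most likely is 'T' (9.1%, diff 1.5%); second most likely is 'E' (12.7%, diff 2.1%).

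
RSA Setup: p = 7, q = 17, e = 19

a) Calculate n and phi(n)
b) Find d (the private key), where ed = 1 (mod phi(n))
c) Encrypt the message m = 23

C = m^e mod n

Step 1: n = 7 * 17 = 119.
Step 2: phi(n) = (7-1)(17-1) = 6 * 16 = 96.
Step 3: Find d = 19^(-1) mod 96 = 91.
  Verify: 19 * 91 = 1729 = 1 (mod 96).
Step 4: C = 23^19 mod 119 = 114.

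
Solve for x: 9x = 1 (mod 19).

Step 1: We need x such that 9 * x = 1 (mod 19).
Step 2: Using the extended Euclidean algorithm or trial:
  9 * 17 = 153 = 8 * 19 + 1.
Step 3: Since 153 mod 19 = 1, the inverse is x = 17.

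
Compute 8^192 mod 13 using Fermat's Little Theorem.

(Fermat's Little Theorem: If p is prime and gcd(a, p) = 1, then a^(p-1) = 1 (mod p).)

Step 1: Since 13 is prime, by Fermat's Little Theorem: 8^12 = 1 (mod 13).
Step 2: Reduce exponent: 192 mod 12 = 0.
Step 3: So 8^192 = 8^0 (mod 13).
Step 4: 8^0 mod 13 = 1.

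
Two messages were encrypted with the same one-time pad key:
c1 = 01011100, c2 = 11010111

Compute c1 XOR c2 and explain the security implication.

Step 1: c1 XOR c2 = (m1 XOR k) XOR (m2 XOR k).
Step 2: By XOR associativity/commutativity: = m1 XOR m2 XOR k XOR k = m1 XOR m2.
Step 3: 01011100 XOR 11010111 = 10001011 = 139.
Step 4: The key cancels out! An attacker learns m1 XOR m2 = 139, revealing the relationship between plaintexts.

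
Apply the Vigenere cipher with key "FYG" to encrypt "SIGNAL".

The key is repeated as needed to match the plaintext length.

Step 1: Repeat key to match plaintext length:
  Plaintext: SIGNAL
  Key:       FYGFYG
Step 2: Encrypt each letter:
  S(18) + F(5) = (18+5) mod 26 = 23 = X
  I(8) + Y(24) = (8+24) mod 26 = 6 = G
  G(6) + G(6) = (6+6) mod 26 = 12 = M
  N(13) + F(5) = (13+5) mod 26 = 18 = S
  A(0) + Y(24) = (0+24) mod 26 = 24 = Y
  L(11) + G(6) = (11+6) mod 26 = 17 = R
Ciphertext: XGMSYR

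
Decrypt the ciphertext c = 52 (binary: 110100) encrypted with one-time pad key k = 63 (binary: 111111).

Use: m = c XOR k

Step 1: XOR ciphertext with key:
  Ciphertext: 110100
  Key:        111111
  XOR:        001011
Step 2: Plaintext = 001011 = 11 in decimal.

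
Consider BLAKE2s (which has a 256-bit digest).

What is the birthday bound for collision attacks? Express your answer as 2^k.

Step 1: The birthday paradox gives collision probability ~50% after sqrt(2^n) = 2^(n/2) hashes.
Step 2: For 256-bit output: 2^(256/2) = 2^128.
Step 3: Approximately 2^128 hash computations needed.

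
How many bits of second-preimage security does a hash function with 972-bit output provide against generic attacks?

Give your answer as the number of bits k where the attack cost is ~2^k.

Step 1: The hash has a 972-bit output.
Step 2: Second-preimage resistance means: given a specific input x, it should be infeasible to find a different y with h(y) = h(x).
With a 972-bit output, a generic search for a second preimage costs about 2^972 evaluations (each trial matches the fixed target with probability 2^-972).
Step 3: Security level = 972 bits.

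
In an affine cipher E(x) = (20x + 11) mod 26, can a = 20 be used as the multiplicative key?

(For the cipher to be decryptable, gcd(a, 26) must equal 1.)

Step 1: Compute gcd(20, 26).
Step 2: gcd(20, 26) = 2.
Since gcd = 2 != 1, 20 shares a common factor with 26, so it cannot be used.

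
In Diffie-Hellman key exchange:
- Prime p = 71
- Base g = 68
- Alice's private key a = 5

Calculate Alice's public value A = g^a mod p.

Step 1: A = g^a mod p = 68^5 mod 71.
  68^1 mod 71 = 68
  68^2 mod 71 = (68 * 68) mod 71 = 9
  68^3 mod 71 = (9 * 68) mod 71 = 44
  68^4 mod 71 = (44 * 68) mod 71 = 10
  68^5 mod 71 = (10 * 68) mod 71 = 41
Result: A = 41.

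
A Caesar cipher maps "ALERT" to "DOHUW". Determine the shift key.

Step 1: Compare first letters: A (position 0) -> D (position 3).
Step 2: Shift = (3 - 0) mod 26 = 3.
The shift value is 3.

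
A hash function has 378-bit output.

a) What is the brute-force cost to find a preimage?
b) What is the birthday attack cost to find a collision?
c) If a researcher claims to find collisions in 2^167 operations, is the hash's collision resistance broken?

Step 1: Preimage resistance requires brute-force of 2^378 operations.
Step 2: Collision resistance (birthday bound) = 2^(378/2) = 2^189.
Step 3: The claimed attack costs 2^167 operations.
Step 4: Since 2^167 < 2^189, the claimed attack beats the generic birthday bound, so collision resistance is broken.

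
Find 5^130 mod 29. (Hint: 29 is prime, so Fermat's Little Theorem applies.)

Step 1: Since 29 is prime, by Fermat's Little Theorem: 5^28 = 1 (mod 29).
Step 2: Reduce exponent: 130 mod 28 = 18.
Step 3: So 5^130 = 5^18 (mod 29).
Step 4: 5^18 mod 29 = 16.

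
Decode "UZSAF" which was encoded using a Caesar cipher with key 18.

Step 1: Reverse the shift by subtracting 18 from each letter position.
  U (position 20) -> position (20-18) mod 26 = 2 -> C
  Z (position 25) -> position (25-18) mod 26 = 7 -> H
  S (position 18) -> position (18-18) mod 26 = 0 -> A
  A (position 0) -> position (0-18) mod 26 = 8 -> I
  F (position 5) -> position (5-18) mod 26 = 13 -> N
Decrypted message: CHAIN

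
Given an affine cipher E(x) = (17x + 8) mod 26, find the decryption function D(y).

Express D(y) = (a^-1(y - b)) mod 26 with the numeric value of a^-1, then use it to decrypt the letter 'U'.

Step 1: Find a^-1, the modular inverse of 17 mod 26.
Step 2: We need 17 * a^-1 = 1 (mod 26).
Step 3: 17 * 23 = 391 = 15 * 26 + 1, so a^-1 = 23.
Step 4: D(y) = 23(y - 8) mod 26.
Step 5: Apply to 'U' (y = 20): D(20) = 23 * (20 - 8) mod 26 = 23 * 12 mod 26 = 16 -> 'Q'.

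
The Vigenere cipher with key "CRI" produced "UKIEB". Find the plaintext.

Step 1: Extend key: CRICR
Step 2: Decrypt each letter (c - k) mod 26:
  U(20) - C(2) = (20-2) mod 26 = 18 = S
  K(10) - R(17) = (10-17) mod 26 = 19 = T
  I(8) - I(8) = (8-8) mod 26 = 0 = A
  E(4) - C(2) = (4-2) mod 26 = 2 = C
  B(1) - R(17) = (1-17) mod 26 = 10 = K
Plaintext: STACK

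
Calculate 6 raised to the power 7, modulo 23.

Step 1: Compute 6^7 mod 23 step by step, reducing modulo 23 at each step.
  6^1 mod 23 = 6
  6^2 mod 23 = (6 * 6) mod 23 = 13
  6^3 mod 23 = (13 * 6) mod 23 = 9
  6^4 mod 23 = (9 * 6) mod 23 = 8
  6^5 mod 23 = (8 * 6) mod 23 = 2
  6^6 mod 23 = (2 * 6) mod 23 = 12
  6^7 mod 23 = (12 * 6) mod 23 = 3
Step 2: Result = 3.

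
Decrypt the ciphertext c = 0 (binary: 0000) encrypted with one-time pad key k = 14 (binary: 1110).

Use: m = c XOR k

Step 1: XOR ciphertext with key:
  Ciphertext: 0000
  Key:        1110
  XOR:        1110
Step 2: Plaintext = 1110 = 14 in decimal.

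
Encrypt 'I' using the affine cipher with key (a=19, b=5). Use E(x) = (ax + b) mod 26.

Step 1: Convert 'I' to number: x = 8.
Step 2: E(8) = (19 * 8 + 5) mod 26 = 157 mod 26 = 1.
Step 3: Convert 1 back to letter: B.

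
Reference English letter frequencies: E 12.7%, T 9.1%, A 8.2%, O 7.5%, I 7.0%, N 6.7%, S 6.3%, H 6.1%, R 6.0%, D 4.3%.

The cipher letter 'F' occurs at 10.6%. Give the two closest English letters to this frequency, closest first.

Step 1: Observed frequency of 'F' is 10.6%.
Step 2: Compute distances to each reference frequency and sort:
  T (9.1%): difference = 1.5% <-- BEST
  E (12.7%): difference = 2.1% <-- RUNNER-UP
  A (8.2%): difference = 2.4%
  O (7.5%): difference = 3.1%
  I (7.0%): difference = 3.6%
Step 3: Most likely is 'T' (9.1%, diff 1.5%); second most likely is 'E' (12.7%, diff 2.1%).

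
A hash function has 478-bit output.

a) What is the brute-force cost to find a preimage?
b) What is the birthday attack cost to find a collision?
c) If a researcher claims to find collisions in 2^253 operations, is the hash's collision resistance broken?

Step 1: Preimage resistance requires brute-force of 2^478 operations.
Step 2: Collision resistance (birthday bound) = 2^(478/2) = 2^239.
Step 3: The claimed attack costs 2^253 operations.
Step 4: Since 2^253 >= 2^239, the claimed attack is no faster than the generic birthday attack, so this does not break collision resistance.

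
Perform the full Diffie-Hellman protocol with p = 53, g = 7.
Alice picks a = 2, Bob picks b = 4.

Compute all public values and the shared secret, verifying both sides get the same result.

Step 1: A = g^a mod p = 7^2 mod 53 = 49.
Step 2: B = g^b mod p = 7^4 mod 53 = 16.
Step 3: Alice computes s = B^a mod p = 16^2 mod 53 = 44.
Step 4: Bob computes s = A^b mod p = 49^4 mod 53 = 44.
Both sides agree: shared secret = 44.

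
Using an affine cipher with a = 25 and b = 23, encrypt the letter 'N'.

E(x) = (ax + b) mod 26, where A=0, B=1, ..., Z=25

Step 1: Convert 'N' to number: x = 13.
Step 2: E(13) = (25 * 13 + 23) mod 26 = 348 mod 26 = 10.
Step 3: Convert 10 back to letter: K.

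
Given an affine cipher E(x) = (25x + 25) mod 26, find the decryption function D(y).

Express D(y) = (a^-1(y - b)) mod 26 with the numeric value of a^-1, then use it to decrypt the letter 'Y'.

Step 1: Find a^-1, the modular inverse of 25 mod 26.
Step 2: We need 25 * a^-1 = 1 (mod 26).
Step 3: 25 * 25 = 625 = 24 * 26 + 1, so a^-1 = 25.
Step 4: D(y) = 25(y - 25) mod 26.
Step 5: Apply to 'Y' (y = 24): D(24) = 25 * (24 - 25) mod 26 = 25 * -1 mod 26 = 1 -> 'B'.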